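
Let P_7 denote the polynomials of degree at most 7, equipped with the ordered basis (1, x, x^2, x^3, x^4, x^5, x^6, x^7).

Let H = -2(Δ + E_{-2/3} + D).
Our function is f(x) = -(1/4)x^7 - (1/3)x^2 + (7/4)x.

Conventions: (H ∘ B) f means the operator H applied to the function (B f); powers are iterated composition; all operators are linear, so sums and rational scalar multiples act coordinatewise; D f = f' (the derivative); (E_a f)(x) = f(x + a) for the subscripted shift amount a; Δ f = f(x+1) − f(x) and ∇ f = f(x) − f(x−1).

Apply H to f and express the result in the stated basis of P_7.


Δ f = -(7/4)x^6 - (21/4)x^5 - (35/4)x^4 - (35/4)x^3 - (21/4)x^2 - (29/12)x + 7/6
E_{-2/3} f = -(1/4)x^7 + (7/6)x^6 - (7/3)x^5 + (70/27)x^4 - (140/81)x^3 + (29/81)x^2 + (5951/2916)x - 5687/4374
D f = -(7/4)x^6 - (2/3)x + 7/4
(Δ + E_{-2/3} + D) f = -(1/4)x^7 - (7/3)x^6 - (91/12)x^5 - (665/108)x^4 - (3395/324)x^3 - (1585/324)x^2 - (760/729)x + 14141/8748
(-2(Δ + E_{-2/3} + D)) f = (1/2)x^7 + (14/3)x^6 + (91/6)x^5 + (665/54)x^4 + (3395/162)x^3 + (1585/162)x^2 + (1520/729)x - 14141/4374

the result is g(x) = (1/2)x^7 + (14/3)x^6 + (91/6)x^5 + (665/54)x^4 + (3395/162)x^3 + (1585/162)x^2 + (1520/729)x - 14141/4374


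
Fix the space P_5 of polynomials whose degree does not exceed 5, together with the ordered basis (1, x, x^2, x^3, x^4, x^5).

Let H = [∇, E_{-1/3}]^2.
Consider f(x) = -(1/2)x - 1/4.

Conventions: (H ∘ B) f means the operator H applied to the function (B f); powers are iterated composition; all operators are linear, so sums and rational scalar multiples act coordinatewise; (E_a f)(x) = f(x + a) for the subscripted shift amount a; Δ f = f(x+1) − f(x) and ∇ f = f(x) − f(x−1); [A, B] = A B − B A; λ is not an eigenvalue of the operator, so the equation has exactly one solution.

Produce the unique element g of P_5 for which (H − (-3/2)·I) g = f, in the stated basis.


the result is g(x) = -(1/3)x - 1/6

write g with unknown coordinates in the stated basis and equate coefficients in (H − (-3/2)·I) g = f
solving from the highest basis element down gives g = -(1/3)x - 1/6
check: H g = 0
so H g − (-3/2)·g = -(1/2)x - 1/4 = f ✓


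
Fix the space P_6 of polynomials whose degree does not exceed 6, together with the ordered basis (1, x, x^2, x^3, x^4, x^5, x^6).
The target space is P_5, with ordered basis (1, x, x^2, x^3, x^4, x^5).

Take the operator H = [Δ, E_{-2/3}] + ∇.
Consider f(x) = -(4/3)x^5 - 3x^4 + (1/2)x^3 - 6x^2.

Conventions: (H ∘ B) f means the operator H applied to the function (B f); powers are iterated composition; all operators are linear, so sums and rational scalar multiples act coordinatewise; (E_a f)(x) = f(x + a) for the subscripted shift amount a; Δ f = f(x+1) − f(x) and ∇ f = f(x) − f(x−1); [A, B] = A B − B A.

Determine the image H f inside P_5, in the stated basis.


E_{-2/3} f = -(4/3)x^5 + (13/9)x^4 + (139/54)x^3 - (895/81)x^2 + (2650/243)x - 2356/729
Δ E_{-2/3} f = -(20/3)x^4 - (68/9)x^3 + (55/18)x^2 - (2473/162)x + 1235/486
Δ f = -(20/3)x^4 - (76/3)x^3 - (179/6)x^2 - (175/6)x - 59/6
E_{-2/3} Δ f = -(20/3)x^4 - (68/9)x^3 + (55/18)x^2 - (2473/162)x + 1235/486
[Δ, E_{-2/3}] f = 0
∇ f = -(20/3)x^4 + (4/3)x^3 + (37/6)x^2 - (113/6)x + 49/6
([Δ, E_{-2/3}] + ∇) f = -(20/3)x^4 + (4/3)x^3 + (37/6)x^2 - (113/6)x + 49/6

the image equals g(x) = -(20/3)x^4 + (4/3)x^3 + (37/6)x^2 - (113/6)x + 49/6


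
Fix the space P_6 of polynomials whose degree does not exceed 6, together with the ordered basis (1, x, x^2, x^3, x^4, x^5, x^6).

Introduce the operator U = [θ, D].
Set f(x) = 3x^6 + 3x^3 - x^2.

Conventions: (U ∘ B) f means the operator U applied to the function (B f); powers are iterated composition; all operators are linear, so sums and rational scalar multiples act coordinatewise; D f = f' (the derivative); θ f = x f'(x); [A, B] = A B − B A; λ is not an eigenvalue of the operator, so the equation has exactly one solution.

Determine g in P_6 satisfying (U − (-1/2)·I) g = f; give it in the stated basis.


write g with unknown coordinates in the stated basis and equate coefficients in (U − (-1/2)·I) g = f
solving from the highest basis element down gives g = 6x^6 + 72x^5 + 720x^4 + 5766x^3 + 34594x^2 + 138376x + 276752
check: U g = -36x^5 - 360x^4 - 2880x^3 - 17298x^2 - 69188x - 138376
so U g − (-1/2)·g = 3x^6 + 3x^3 - x^2 = f ✓

the result is g(x) = 6x^6 + 72x^5 + 720x^4 + 5766x^3 + 34594x^2 + 138376x + 276752


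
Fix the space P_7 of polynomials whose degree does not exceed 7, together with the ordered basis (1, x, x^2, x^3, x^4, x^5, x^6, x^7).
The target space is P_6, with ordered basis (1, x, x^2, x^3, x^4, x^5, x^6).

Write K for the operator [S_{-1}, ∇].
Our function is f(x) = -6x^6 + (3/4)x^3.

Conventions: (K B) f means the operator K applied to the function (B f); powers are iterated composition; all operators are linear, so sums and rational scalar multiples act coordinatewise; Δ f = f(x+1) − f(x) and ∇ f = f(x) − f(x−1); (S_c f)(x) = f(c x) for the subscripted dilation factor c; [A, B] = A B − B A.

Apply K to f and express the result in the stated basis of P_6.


∇ f = -36x^5 + 90x^4 - 120x^3 + (369/4)x^2 - (153/4)x + 27/4
S_{-1} ∇ f = 36x^5 + 90x^4 + 120x^3 + (369/4)x^2 + (153/4)x + 27/4
S_{-1} f = -6x^6 - (3/4)x^3
∇ S_{-1} f = -36x^5 + 90x^4 - 120x^3 + (351/4)x^2 - (135/4)x + 21/4
[S_{-1}, ∇] f = 72x^5 + 240x^3 + (9/2)x^2 + 72x + 3/2

the result is g(x) = 72x^5 + 240x^3 + (9/2)x^2 + 72x + 3/2


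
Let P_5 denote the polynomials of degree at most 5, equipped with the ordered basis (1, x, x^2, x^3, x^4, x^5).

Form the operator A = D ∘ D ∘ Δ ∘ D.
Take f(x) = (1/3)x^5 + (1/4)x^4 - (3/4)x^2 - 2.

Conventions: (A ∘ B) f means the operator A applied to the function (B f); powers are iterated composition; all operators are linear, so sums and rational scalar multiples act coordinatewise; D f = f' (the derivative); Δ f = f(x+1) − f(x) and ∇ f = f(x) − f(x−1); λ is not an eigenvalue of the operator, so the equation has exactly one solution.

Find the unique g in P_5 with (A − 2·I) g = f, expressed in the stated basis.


write g with unknown coordinates in the stated basis and equate coefficients in (A − 2·I) g = f
solving from the highest basis element down gives g = -(1/6)x^5 - (1/8)x^4 + (3/8)x^2 - 10x - 11/2
check: A g = -20x - 13
so A g − 2·g = (1/3)x^5 + (1/4)x^4 - (3/4)x^2 - 2 = f ✓

the image equals g(x) = -(1/6)x^5 - (1/8)x^4 + (3/8)x^2 - 10x - 11/2


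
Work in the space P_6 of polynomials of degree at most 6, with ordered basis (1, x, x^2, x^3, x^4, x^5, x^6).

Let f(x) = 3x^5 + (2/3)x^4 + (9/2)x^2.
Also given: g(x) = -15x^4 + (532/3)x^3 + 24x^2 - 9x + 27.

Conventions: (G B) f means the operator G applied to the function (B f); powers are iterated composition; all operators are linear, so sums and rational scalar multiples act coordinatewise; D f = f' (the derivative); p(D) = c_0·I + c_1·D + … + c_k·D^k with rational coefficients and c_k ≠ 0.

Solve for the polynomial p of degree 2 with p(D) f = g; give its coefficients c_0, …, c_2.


D^0 f = 3x^5 + (2/3)x^4 + (9/2)x^2
D^1 f = 15x^4 + (8/3)x^3 + 9x
D^2 f = 60x^3 + 8x^2 + 9
matching coefficients of g against c_0 f + c_1 Df + … from the top degree down determines the c_i
solution: c_0 = 0, c_1 = -1, c_2 = 3

c_0 = 0, c_1 = -1, c_2 = 3


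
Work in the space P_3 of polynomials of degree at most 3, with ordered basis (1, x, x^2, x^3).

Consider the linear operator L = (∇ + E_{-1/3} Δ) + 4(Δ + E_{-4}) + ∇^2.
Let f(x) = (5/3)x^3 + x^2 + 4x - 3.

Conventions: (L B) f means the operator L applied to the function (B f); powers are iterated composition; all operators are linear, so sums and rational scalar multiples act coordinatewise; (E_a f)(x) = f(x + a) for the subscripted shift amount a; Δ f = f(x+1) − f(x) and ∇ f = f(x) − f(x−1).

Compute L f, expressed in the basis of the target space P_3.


∇ f = 5x^2 - 3x + 14/3
Δ f = 5x^2 + 7x + 20/3
E_{-1/3} Δ f = 5x^2 + (11/3)x + 44/9
(∇ + E_{-1/3} Δ) f = 10x^2 + (2/3)x + 86/9
Δ f = 5x^2 + 7x + 20/3
E_{-4} f = (5/3)x^3 - 19x^2 + 76x - 329/3
(Δ + E_{-4}) f = (5/3)x^3 - 14x^2 + 83x - 103
(4(Δ + E_{-4})) f = (20/3)x^3 - 56x^2 + 332x - 412
∇ f = 5x^2 - 3x + 14/3
∇ ∇ f = 10x - 8
((∇ + E_{-1/3} Δ) + 4(Δ + E_{-4}) + ∇^2) f = (20/3)x^3 - 46x^2 + (1028/3)x - 3694/9

g(x) = (20/3)x^3 - 46x^2 + (1028/3)x - 3694/9


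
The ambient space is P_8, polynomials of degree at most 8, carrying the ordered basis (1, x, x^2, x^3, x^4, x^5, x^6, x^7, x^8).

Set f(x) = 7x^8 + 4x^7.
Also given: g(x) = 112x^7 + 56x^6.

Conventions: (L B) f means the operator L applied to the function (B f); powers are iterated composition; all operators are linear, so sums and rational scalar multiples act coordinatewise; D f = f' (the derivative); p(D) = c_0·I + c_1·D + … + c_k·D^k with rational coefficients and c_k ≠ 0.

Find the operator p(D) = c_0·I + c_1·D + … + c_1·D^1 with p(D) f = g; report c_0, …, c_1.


p(D) = 2·D, i.e. c_0 = 0, c_1 = 2

D^0 f = 7x^8 + 4x^7
D^1 f = 56x^7 + 28x^6
matching coefficients of g against c_0 f + c_1 Df + … from the top degree down determines the c_i
solution: c_0 = 0, c_1 = 2


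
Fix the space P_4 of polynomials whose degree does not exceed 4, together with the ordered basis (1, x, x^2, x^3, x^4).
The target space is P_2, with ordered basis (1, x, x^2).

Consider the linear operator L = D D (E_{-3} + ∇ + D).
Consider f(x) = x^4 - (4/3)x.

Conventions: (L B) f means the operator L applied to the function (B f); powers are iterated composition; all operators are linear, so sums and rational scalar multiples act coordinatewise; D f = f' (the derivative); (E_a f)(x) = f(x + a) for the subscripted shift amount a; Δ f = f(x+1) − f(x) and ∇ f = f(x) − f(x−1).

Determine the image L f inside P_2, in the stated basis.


the image equals g(x) = 12x^2 - 24x + 96

E_{-3} f = x^4 - 12x^3 + 54x^2 - (328/3)x + 85
∇ f = 4x^3 - 6x^2 + 4x - 7/3
D f = 4x^3 - 4/3
(E_{-3} + ∇ + D) f = x^4 - 4x^3 + 48x^2 - (316/3)x + 244/3
D (E_{-3} + ∇ + D) f = 4x^3 - 12x^2 + 96x - 316/3
D D (E_{-3} + ∇ + D) f = 12x^2 - 24x + 96


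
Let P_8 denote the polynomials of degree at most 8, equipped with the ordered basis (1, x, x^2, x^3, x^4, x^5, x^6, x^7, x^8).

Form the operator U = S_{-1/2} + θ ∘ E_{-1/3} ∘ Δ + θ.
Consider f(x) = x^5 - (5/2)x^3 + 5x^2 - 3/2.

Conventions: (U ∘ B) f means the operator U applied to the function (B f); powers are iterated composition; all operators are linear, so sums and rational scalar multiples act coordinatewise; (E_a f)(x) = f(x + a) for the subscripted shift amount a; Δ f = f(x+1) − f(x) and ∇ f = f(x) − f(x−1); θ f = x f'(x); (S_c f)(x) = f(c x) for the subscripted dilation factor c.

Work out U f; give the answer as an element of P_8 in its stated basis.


the image equals g(x) = (159/32)x^5 + 20x^4 + (45/16)x^3 + (35/12)x^2 + (455/54)x - 3/2

S_{-1/2} f = -(1/32)x^5 + (5/16)x^3 + (5/4)x^2 - 3/2
Δ f = 5x^4 + 10x^3 + (5/2)x^2 + (15/2)x + 7/2
E_{-1/3} Δ f = 5x^4 + (10/3)x^3 - (25/6)x^2 + (455/54)x + 157/162
θ (E_{-1/3} ∘ Δ) f = 20x^4 + 10x^3 - (25/3)x^2 + (455/54)x
θ f = 5x^5 - (15/2)x^3 + 10x^2
(S_{-1/2} + θ ∘ E_{-1/3} ∘ Δ + θ) f = (159/32)x^5 + 20x^4 + (45/16)x^3 + (35/12)x^2 + (455/54)x - 3/2


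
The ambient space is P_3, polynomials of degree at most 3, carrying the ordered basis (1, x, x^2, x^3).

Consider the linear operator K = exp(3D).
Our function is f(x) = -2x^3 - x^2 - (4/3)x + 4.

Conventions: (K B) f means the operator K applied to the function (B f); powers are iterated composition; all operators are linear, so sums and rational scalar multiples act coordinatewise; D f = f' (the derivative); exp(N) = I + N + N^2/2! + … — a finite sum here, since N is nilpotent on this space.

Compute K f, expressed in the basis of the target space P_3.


g(x) = -2x^3 - 19x^2 - (184/3)x - 63

order-1 term: -18x^2 - 6x - 4
order-2 term: -54x - 9
order-3 term: -54
the series for exp(3D) f terminates at order 3
exp(3D) f = -2x^3 - 19x^2 - (184/3)x - 63


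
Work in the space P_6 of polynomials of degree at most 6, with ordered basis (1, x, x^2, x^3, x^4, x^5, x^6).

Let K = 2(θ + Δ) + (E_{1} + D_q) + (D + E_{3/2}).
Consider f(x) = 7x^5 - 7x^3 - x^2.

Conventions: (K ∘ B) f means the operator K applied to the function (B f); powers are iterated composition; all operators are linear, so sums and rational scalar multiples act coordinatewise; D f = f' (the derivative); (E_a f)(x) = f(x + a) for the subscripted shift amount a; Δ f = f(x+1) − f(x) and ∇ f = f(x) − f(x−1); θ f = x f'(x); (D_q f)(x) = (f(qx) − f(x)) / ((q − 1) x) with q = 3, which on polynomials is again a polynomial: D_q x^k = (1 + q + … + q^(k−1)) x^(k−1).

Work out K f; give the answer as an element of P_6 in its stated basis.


g(x) = 84x^5 + (2079/2)x^4 + (623/2)x^3 + (935/4)x^2 + (2511/16)x + 777/32

θ f = 35x^5 - 21x^3 - 2x^2
Δ f = 35x^4 + 70x^3 + 49x^2 + 12x - 1
(θ + Δ) f = 35x^5 + 35x^4 + 49x^3 + 47x^2 + 12x - 1
(2(θ + Δ)) f = 70x^5 + 70x^4 + 98x^3 + 94x^2 + 24x - 2
E_{1} f = 7x^5 + 35x^4 + 63x^3 + 48x^2 + 12x - 1
D_q f = 847x^4 - 91x^2 - 4x
(E_{1} + D_q) f = 7x^5 + 882x^4 + 63x^3 - 43x^2 + 8x - 1
D f = 35x^4 - 21x^2 - 2x
E_{3/2} f = 7x^5 + (105/2)x^4 + (301/2)x^3 + (815/4)x^2 + (2031/16)x + 873/32
(D + E_{3/2}) f = 7x^5 + (175/2)x^4 + (301/2)x^3 + (731/4)x^2 + (1999/16)x + 873/32
(2(θ + Δ) + (E_{1} + D_q) + (D + E_{3/2})) f = 84x^5 + (2079/2)x^4 + (623/2)x^3 + (935/4)x^2 + (2511/16)x + 777/32


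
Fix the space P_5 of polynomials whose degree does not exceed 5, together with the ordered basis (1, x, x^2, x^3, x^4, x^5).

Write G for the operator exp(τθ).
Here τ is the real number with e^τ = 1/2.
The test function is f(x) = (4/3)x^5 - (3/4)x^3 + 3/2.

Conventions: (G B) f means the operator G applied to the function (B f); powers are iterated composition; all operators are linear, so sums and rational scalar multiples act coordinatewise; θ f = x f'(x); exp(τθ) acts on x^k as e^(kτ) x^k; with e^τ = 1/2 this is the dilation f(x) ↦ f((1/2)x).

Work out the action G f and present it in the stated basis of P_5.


exp(τθ) x^k = e^(kτ) x^k; with e^τ = 1/2 this sends x^k to (1/2)^k x^k
x^3 ↦ 1/8 x^3
x^5 ↦ 1/32 x^5
applying this coordinatewise to f: exp(τθ) f = (1/24)x^5 - (3/32)x^3 + 3/2

g(x) = (1/24)x^5 - (3/32)x^3 + 3/2


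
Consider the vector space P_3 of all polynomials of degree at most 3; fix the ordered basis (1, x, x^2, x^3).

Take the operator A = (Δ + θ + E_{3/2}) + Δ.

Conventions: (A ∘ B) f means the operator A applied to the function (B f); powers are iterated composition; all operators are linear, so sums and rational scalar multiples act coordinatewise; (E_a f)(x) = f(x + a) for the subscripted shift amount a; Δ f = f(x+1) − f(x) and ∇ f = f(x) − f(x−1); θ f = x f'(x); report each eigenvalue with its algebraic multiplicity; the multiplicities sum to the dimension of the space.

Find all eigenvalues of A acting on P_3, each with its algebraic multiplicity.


λ = 1 (multiplicity 1), λ = 2 (multiplicity 1), λ = 3 (multiplicity 1), λ = 4 (multiplicity 1)

image of 1: 1
image of x: 2x + 7/2
image of x^2: 3x^2 + 7x + 17/4
image of x^3: 4x^3 + (21/2)x^2 + (51/4)x + 43/8
the matrix is upper triangular; its diagonal is (1, 2, 3, 4)
for a triangular matrix the eigenvalues are the diagonal entries, with algebraic multiplicity their repetition count


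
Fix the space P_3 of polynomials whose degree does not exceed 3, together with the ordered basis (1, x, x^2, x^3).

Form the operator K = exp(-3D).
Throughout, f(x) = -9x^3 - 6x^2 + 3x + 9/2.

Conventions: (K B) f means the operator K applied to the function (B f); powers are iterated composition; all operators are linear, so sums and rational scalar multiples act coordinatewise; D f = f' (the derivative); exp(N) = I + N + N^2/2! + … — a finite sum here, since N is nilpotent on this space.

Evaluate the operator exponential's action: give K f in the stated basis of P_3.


order-1 term: 81x^2 + 36x - 9
order-2 term: -243x - 54
order-3 term: 243
the series for exp(-3D) f terminates at order 3
exp(-3D) f = -9x^3 + 75x^2 - 204x + 369/2

g(x) = -9x^3 + 75x^2 - 204x + 369/2


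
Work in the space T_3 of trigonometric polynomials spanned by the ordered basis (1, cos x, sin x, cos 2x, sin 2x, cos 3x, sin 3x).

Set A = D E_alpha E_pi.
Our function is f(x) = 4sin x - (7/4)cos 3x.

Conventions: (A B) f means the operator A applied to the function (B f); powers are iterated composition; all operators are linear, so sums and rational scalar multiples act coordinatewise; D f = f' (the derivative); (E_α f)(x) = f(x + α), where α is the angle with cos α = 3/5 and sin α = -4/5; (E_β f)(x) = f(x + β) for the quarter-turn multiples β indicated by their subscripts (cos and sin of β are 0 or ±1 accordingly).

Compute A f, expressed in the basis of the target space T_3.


E_pi f = -4sin x + (7/4)cos 3x
E_alpha E_pi f = (16/5)cos x - (12/5)sin x - (819/500)cos 3x + (77/125)sin 3x
D (E_alpha E_pi) f = -(12/5)cos x - (16/5)sin x + (231/125)cos 3x + (2457/500)sin 3x

g(x) = -(12/5)cos x - (16/5)sin x + (231/125)cos 3x + (2457/500)sin 3x


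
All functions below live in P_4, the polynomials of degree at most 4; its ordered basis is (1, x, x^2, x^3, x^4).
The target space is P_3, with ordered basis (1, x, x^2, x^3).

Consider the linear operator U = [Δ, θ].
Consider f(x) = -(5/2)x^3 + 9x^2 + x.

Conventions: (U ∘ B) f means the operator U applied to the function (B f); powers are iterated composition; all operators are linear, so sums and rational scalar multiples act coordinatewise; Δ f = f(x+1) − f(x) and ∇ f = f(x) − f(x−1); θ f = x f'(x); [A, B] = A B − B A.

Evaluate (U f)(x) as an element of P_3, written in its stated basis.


g(x) = -(15/2)x^2 + 3x + 23/2

θ f = -(15/2)x^3 + 18x^2 + x
Δ θ f = -(45/2)x^2 + (27/2)x + 23/2
Δ f = -(15/2)x^2 + (21/2)x + 15/2
θ Δ f = -15x^2 + (21/2)x
[Δ, θ] f = -(15/2)x^2 + 3x + 23/2


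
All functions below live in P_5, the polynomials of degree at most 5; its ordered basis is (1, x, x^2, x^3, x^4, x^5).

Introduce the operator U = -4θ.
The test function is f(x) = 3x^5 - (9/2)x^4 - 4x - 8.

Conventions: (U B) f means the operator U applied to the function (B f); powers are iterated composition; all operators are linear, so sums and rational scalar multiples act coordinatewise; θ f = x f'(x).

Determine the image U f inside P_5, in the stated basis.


θ f = 15x^5 - 18x^4 - 4x
(-4θ) f = -60x^5 + 72x^4 + 16x

the result is g(x) = -60x^5 + 72x^4 + 16x


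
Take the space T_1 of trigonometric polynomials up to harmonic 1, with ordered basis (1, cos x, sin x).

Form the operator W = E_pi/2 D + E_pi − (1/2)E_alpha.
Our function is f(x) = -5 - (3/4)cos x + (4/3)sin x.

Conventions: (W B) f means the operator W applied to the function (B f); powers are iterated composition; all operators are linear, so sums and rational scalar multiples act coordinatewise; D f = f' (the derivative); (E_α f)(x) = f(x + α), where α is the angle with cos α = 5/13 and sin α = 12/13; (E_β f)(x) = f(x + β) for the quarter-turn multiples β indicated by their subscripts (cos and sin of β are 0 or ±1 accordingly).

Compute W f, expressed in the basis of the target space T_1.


the result is g(x) = -5/2 + (107/104)cos x - (85/26)sin x

D f = (4/3)cos x + (3/4)sin x
E_pi/2 D f = (3/4)cos x - (4/3)sin x
E_pi f = -5 + (3/4)cos x - (4/3)sin x
E_alpha f = -5 + (49/52)cos x + (47/39)sin x
(-(1/2)E_alpha) f = 5/2 - (49/104)cos x - (47/78)sin x
(E_pi/2 D + E_pi − (1/2)E_alpha) f = -5/2 + (107/104)cos x - (85/26)sin x


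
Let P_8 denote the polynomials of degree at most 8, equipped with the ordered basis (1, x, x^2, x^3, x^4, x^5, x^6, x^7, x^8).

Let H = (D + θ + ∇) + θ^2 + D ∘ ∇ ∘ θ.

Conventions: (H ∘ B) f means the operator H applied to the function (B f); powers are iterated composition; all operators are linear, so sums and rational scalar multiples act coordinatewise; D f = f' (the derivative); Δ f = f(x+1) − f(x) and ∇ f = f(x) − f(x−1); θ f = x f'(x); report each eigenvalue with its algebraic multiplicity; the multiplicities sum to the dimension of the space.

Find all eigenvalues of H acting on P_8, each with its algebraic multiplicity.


image of 1: 0
image of x: 2x + 2
image of x^2: 6x^2 + 4x + 3
image of x^3: 12x^3 + 6x^2 + 15x - 8
image of x^4: 20x^4 + 8x^3 + 42x^2 - 44x + 15
image of x^5: 30x^5 + 10x^4 + 90x^3 - 140x^2 + 95x - 24
image of x^6: 42x^6 + 12x^5 + 165x^4 - 340x^3 + 345x^2 - 174x + 35
image of x^7: 56x^7 + 14x^6 + 273x^5 - 700x^4 + 945x^3 - 714x^2 + 287x - 48
image of x^8: 72x^8 + 16x^7 + 420x^6 - 1288x^5 + 2170x^4 - 2184x^3 + 1316x^2 - 440x + 63
the matrix is upper triangular; its diagonal is (0, 2, 6, 12, 20, 30, 42, 56, 72)
for a triangular matrix the eigenvalues are the diagonal entries, with algebraic multiplicity their repetition count

λ = 0 (multiplicity 1), λ = 2 (multiplicity 1), λ = 6 (multiplicity 1), λ = 12 (multiplicity 1), λ = 20 (multiplicity 1), λ = 30 (multiplicity 1), λ = 42 (multiplicity 1), λ = 56 (multiplicity 1), λ = 72 (multiplicity 1)


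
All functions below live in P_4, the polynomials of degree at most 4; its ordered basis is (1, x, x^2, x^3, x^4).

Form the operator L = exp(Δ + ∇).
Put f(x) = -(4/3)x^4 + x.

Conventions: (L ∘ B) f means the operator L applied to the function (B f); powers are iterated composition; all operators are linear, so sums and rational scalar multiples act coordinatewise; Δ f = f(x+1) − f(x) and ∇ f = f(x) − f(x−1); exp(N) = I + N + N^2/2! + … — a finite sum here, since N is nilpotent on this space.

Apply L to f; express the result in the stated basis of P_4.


the image equals g(x) = -(4/3)x^4 - (32/3)x^3 - 32x^2 - (157/3)x - 122/3

order-1 term: -(32/3)x^3 - (32/3)x + 2
order-2 term: -32x^2 - 64/3
order-3 term: -(128/3)x
order-4 term: -64/3
the series for exp(Δ + ∇) f terminates at order 4
exp(Δ + ∇) f = -(4/3)x^4 - (32/3)x^3 - 32x^2 - (157/3)x - 122/3


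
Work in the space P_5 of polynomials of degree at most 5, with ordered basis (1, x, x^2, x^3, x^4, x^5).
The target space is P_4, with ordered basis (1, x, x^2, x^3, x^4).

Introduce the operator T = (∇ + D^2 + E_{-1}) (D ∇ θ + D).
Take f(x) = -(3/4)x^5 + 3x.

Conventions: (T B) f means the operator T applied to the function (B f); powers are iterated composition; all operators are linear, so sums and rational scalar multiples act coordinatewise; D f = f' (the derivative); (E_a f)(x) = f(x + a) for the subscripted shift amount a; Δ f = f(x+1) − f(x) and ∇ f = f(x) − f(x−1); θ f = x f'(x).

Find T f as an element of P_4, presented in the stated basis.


θ f = -(15/4)x^5 + 3x
∇ θ f = -(75/4)x^4 + (75/2)x^3 - (75/2)x^2 + (75/4)x - 3/4
D ∇ θ f = -75x^3 + (225/2)x^2 - 75x + 75/4
D f = -(15/4)x^4 + 3
(D ∇ θ + D) f = -(15/4)x^4 - 75x^3 + (225/2)x^2 - 75x + 87/4
∇ (D ∇ θ + D) f = -15x^3 - (405/2)x^2 + 435x - 1035/4
D (D ∇ θ + D) f = -15x^3 - 225x^2 + 225x - 75
D D (D ∇ θ + D) f = -45x^2 - 450x + 225
E_{-1} (D ∇ θ + D) f = -(15/4)x^4 - 60x^3 + 315x^2 - 510x + 561/2
(∇ + D^2 + E_{-1}) (D ∇ θ + D) f = -(15/4)x^4 - 75x^3 + (135/2)x^2 - 525x + 987/4

the image equals g(x) = -(15/4)x^4 - 75x^3 + (135/2)x^2 - 525x + 987/4


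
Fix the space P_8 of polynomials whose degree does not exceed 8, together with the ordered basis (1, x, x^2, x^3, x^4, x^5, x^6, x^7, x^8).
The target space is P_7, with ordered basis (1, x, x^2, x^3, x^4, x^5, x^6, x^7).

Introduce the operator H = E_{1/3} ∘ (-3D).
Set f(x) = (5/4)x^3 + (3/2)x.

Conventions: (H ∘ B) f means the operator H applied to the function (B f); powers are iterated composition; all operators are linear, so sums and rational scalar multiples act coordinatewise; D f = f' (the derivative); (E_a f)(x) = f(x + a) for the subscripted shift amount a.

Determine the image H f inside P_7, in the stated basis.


g(x) = -(45/4)x^2 - (15/2)x - 23/4

D f = (15/4)x^2 + 3/2
(-3D) f = -(45/4)x^2 - 9/2
E_{1/3} (-3D) f = -(45/4)x^2 - (15/2)x - 23/4


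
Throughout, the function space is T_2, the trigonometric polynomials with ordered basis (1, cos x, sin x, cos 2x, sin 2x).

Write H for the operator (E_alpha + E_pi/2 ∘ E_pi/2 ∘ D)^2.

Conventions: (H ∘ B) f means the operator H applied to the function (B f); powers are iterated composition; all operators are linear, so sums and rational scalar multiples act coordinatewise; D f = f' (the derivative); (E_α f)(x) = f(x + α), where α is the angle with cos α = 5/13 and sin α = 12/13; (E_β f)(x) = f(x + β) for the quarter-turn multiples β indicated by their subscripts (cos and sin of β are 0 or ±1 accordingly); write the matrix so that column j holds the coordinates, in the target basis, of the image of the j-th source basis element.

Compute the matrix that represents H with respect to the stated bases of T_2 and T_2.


the matrix is [[1, 0, 0, 0, 0]; [0, 24/169, -10/169, 0, 0]; [0, 10/169, 24/169, 0, 0]; [0, 0, 0, -195603/28561, -109004/28561]; [0, 0, 0, 109004/28561, -195603/28561]] (rows listed top to bottom)

image of 1: 1
image of cos x: (24/169)cos x + (10/169)sin x
image of sin x: -(10/169)cos x + (24/169)sin x
image of cos 2x: -(195603/28561)cos 2x + (109004/28561)sin 2x
image of sin 2x: -(109004/28561)cos 2x - (195603/28561)sin 2x
each image's coordinates form column j of the matrix


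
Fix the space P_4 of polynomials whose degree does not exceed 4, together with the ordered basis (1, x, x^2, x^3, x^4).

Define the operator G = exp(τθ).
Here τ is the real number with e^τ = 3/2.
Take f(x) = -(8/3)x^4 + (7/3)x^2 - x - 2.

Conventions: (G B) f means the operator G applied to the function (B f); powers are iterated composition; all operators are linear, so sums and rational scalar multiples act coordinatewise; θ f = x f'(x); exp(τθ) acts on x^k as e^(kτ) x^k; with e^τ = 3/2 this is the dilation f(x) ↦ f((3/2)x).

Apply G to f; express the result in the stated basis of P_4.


the image equals g(x) = -(27/2)x^4 + (21/4)x^2 - (3/2)x - 2

exp(τθ) x^k = e^(kτ) x^k; with e^τ = 3/2 this sends x^k to (3/2)^k x^k
x ↦ 3/2 x
x^2 ↦ 9/4 x^2
x^4 ↦ 81/16 x^4
applying this coordinatewise to f: exp(τθ) f = -(27/2)x^4 + (21/4)x^2 - (3/2)x - 2


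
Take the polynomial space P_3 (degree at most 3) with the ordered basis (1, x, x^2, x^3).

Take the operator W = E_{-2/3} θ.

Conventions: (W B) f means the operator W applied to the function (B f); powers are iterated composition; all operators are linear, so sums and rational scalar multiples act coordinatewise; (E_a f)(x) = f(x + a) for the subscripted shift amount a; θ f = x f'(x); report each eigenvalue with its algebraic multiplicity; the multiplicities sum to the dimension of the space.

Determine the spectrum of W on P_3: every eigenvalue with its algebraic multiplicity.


image of 1: 0
image of x: x - 2/3
image of x^2: 2x^2 - (8/3)x + 8/9
image of x^3: 3x^3 - 6x^2 + 4x - 8/9
the matrix is upper triangular; its diagonal is (0, 1, 2, 3)
for a triangular matrix the eigenvalues are the diagonal entries, with algebraic multiplicity their repetition count

λ = 0 (multiplicity 1), λ = 1 (multiplicity 1), λ = 2 (multiplicity 1), λ = 3 (multiplicity 1)


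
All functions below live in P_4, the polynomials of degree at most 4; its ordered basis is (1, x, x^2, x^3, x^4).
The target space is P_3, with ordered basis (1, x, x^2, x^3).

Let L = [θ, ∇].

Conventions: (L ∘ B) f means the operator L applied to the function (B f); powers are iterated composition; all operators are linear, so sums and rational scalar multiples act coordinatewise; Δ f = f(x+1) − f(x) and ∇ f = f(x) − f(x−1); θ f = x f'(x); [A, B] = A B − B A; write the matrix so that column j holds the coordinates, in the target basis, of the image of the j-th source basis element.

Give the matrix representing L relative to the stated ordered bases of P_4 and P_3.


image of 1: 0
image of x: -1
image of x^2: -2x + 2
image of x^3: -3x^2 + 6x - 3
image of x^4: -4x^3 + 12x^2 - 12x + 4
each image's coordinates form column j of the matrix

the matrix is [[0, -1, 2, -3, 4]; [0, 0, -2, 6, -12]; [0, 0, 0, -3, 12]; [0, 0, 0, 0, -4]] (rows listed top to bottom)


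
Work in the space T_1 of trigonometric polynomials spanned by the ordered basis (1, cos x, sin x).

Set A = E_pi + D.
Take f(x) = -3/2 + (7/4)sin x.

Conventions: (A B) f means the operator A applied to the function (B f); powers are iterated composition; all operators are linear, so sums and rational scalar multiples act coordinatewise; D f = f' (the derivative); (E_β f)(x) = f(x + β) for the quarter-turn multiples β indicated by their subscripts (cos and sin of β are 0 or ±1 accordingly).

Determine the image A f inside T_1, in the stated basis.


the result is g(x) = -3/2 + (7/4)cos x - (7/4)sin x

E_pi f = -3/2 - (7/4)sin x
D f = (7/4)cos x
(E_pi + D) f = -3/2 + (7/4)cos x - (7/4)sin x


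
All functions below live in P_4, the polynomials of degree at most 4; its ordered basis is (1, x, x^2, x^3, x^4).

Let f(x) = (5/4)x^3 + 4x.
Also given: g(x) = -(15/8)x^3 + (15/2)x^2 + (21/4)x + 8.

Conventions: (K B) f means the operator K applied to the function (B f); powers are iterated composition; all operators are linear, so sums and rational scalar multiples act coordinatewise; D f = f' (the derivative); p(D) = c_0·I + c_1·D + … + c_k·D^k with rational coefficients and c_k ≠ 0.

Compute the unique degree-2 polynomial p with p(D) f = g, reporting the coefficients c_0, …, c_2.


D^0 f = (5/4)x^3 + 4x
D^1 f = (15/4)x^2 + 4
D^2 f = (15/2)x
matching coefficients of g against c_0 f + c_1 Df + … from the top degree down determines the c_i
solution: c_0 = -3/2, c_1 = 2, c_2 = 3/2

p(D) = -(3/2)·I + 2·D + (3/2)·D^2, i.e. c_0 = -3/2, c_1 = 2, c_2 = 3/2


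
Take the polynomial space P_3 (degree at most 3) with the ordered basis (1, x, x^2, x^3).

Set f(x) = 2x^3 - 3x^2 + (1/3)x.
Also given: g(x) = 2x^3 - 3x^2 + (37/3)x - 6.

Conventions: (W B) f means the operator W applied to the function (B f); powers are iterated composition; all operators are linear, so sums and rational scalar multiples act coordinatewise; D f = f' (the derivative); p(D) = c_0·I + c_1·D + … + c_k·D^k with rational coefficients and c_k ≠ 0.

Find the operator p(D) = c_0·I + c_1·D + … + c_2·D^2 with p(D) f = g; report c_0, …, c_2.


p(D) = I + D^2, i.e. c_0 = 1, c_1 = 0, c_2 = 1

D^0 f = 2x^3 - 3x^2 + (1/3)x
D^1 f = 6x^2 - 6x + 1/3
D^2 f = 12x - 6
matching coefficients of g against c_0 f + c_1 Df + … from the top degree down determines the c_i
solution: c_0 = 1, c_1 = 0, c_2 = 1


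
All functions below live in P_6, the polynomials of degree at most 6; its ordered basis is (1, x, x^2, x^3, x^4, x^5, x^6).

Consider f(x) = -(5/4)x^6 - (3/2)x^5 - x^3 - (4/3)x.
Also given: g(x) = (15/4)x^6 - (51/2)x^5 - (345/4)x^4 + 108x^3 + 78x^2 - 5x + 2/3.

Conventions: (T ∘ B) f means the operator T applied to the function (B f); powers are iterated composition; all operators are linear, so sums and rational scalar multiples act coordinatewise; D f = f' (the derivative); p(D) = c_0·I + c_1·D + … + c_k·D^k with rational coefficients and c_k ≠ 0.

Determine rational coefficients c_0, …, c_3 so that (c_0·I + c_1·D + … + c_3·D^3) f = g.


c_0 = -3, c_1 = 4, c_2 = 3/2, c_3 = -1

D^0 f = -(5/4)x^6 - (3/2)x^5 - x^3 - (4/3)x
D^1 f = -(15/2)x^5 - (15/2)x^4 - 3x^2 - 4/3
D^2 f = -(75/2)x^4 - 30x^3 - 6x
D^3 f = -150x^3 - 90x^2 - 6
matching coefficients of g against c_0 f + c_1 Df + … from the top degree down determines the c_i
solution: c_0 = -3, c_1 = 4, c_2 = 3/2, c_3 = -1


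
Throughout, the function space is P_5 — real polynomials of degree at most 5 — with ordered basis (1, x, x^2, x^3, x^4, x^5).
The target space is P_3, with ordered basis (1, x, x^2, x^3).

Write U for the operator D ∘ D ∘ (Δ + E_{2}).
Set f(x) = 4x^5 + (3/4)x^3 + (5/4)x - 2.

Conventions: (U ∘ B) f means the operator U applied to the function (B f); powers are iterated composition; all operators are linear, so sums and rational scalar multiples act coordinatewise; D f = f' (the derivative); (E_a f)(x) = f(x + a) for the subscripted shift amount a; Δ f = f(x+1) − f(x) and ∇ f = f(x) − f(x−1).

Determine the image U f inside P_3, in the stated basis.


the result is g(x) = 80x^3 + 720x^2 + (2409/2)x + 1467/2

Δ f = 20x^4 + 40x^3 + (169/4)x^2 + (89/4)x + 6
E_{2} f = 4x^5 + 40x^4 + (643/4)x^3 + (649/2)x^2 + (1321/4)x + 269/2
(Δ + E_{2}) f = 4x^5 + 60x^4 + (803/4)x^3 + (1467/4)x^2 + (705/2)x + 281/2
D (Δ + E_{2}) f = 20x^4 + 240x^3 + (2409/4)x^2 + (1467/2)x + 705/2
D D (Δ + E_{2}) f = 80x^3 + 720x^2 + (2409/2)x + 1467/2


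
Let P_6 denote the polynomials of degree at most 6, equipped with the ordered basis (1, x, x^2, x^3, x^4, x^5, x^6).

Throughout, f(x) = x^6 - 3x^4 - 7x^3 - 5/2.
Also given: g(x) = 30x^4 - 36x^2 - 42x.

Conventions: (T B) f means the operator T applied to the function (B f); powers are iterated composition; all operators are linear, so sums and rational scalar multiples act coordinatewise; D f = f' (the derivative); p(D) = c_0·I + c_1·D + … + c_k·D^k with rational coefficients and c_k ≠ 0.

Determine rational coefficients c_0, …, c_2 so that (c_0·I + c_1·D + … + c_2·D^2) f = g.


p(D) = D^2, i.e. c_0 = 0, c_1 = 0, c_2 = 1

D^0 f = x^6 - 3x^4 - 7x^3 - 5/2
D^1 f = 6x^5 - 12x^3 - 21x^2
D^2 f = 30x^4 - 36x^2 - 42x
matching coefficients of g against c_0 f + c_1 Df + … from the top degree down determines the c_i
solution: c_0 = 0, c_1 = 0, c_2 = 1


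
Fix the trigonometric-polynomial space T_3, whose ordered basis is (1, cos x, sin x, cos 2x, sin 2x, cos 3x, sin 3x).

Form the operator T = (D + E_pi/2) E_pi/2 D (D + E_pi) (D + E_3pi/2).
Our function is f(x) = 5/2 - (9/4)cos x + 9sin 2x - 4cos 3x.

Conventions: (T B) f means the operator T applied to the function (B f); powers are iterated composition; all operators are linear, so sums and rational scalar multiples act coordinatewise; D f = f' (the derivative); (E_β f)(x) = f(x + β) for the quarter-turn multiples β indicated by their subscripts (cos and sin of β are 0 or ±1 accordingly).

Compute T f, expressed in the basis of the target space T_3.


the result is g(x) = -90cos 2x - 180sin 2x - 96cos 3x - 288sin 3x

D f = (9/4)sin x + 18cos 2x + 12sin 3x
E_3pi/2 f = 5/2 - (9/4)sin x - 9sin 2x + 4sin 3x
(D + E_3pi/2) f = 5/2 + 18cos 2x - 9sin 2x + 16sin 3x
D (D + E_3pi/2) f = -18cos 2x - 36sin 2x + 48cos 3x
E_pi (D + E_3pi/2) f = 5/2 + 18cos 2x - 9sin 2x - 16sin 3x
(D + E_pi) (D + E_3pi/2) f = 5/2 - 45sin 2x + 48cos 3x - 16sin 3x
D (D + E_pi) (D + E_3pi/2) f = -90cos 2x - 48cos 3x - 144sin 3x
E_pi/2 D (D + E_pi) (D + E_3pi/2) f = 90cos 2x + 144cos 3x - 48sin 3x
D (E_pi/2 D (D + E_pi)) (D + E_3pi/2) f = -180sin 2x - 144cos 3x - 432sin 3x
E_pi/2 (E_pi/2 D (D + E_pi)) (D + E_3pi/2) f = -90cos 2x + 48cos 3x + 144sin 3x
(D + E_pi/2) (E_pi/2 D (D + E_pi)) (D + E_3pi/2) f = -90cos 2x - 180sin 2x - 96cos 3x - 288sin 3x


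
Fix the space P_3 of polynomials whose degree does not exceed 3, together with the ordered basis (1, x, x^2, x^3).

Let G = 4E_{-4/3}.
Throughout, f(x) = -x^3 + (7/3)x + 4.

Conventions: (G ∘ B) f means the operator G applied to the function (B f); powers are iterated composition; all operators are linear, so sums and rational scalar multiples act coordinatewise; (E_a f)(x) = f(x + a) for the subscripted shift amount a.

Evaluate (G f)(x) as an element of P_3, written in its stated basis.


E_{-4/3} f = -x^3 + 4x^2 - 3x + 88/27
(4E_{-4/3}) f = -4x^3 + 16x^2 - 12x + 352/27

the image equals g(x) = -4x^3 + 16x^2 - 12x + 352/27


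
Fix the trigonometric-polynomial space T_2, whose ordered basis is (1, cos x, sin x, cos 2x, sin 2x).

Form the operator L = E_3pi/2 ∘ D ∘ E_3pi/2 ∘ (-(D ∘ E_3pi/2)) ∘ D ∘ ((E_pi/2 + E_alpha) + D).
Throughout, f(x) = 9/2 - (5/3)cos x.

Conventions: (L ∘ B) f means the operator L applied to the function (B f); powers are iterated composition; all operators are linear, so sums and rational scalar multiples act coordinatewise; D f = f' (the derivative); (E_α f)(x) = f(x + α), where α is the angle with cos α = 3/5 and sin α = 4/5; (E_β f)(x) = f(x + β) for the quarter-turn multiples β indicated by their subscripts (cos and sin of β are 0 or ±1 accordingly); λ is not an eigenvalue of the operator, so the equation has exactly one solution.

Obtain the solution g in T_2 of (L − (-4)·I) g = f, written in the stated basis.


write g with unknown coordinates in the stated basis and equate coefficients in (L − (-4)·I) g = f
solving from the highest basis element down gives g = 9/8 - (85/291)cos x + (70/291)sin x
check: L g = -(145/291)cos x - (280/291)sin x
so L g − (-4)·g = 9/2 - (5/3)cos x = f ✓

the result is g(x) = 9/8 - (85/291)cos x + (70/291)sin x


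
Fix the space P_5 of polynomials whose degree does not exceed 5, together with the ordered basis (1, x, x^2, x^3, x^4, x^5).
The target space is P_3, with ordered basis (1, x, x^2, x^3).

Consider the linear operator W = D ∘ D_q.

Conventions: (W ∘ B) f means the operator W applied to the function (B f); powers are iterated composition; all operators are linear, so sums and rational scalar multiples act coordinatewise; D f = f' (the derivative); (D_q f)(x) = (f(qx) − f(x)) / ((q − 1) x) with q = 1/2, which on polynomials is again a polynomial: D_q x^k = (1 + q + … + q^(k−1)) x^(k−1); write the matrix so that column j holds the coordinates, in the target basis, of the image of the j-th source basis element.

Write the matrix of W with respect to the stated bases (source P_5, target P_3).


the matrix is [[0, 0, 3/2, 0, 0, 0]; [0, 0, 0, 7/2, 0, 0]; [0, 0, 0, 0, 45/8, 0]; [0, 0, 0, 0, 0, 31/4]] (rows listed top to bottom)

image of 1: 0
image of x: 0
image of x^2: 3/2
image of x^3: (7/2)x
image of x^4: (45/8)x^2
image of x^5: (31/4)x^3
each image's coordinates form column j of the matrix


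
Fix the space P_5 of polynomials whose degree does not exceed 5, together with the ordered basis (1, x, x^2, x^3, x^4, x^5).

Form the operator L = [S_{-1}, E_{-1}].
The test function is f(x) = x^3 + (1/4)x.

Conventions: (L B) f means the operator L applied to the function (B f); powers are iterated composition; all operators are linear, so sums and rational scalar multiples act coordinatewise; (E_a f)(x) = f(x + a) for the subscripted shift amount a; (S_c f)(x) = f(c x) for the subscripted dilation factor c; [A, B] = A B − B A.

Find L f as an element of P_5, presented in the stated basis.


E_{-1} f = x^3 - 3x^2 + (13/4)x - 5/4
S_{-1} E_{-1} f = -x^3 - 3x^2 - (13/4)x - 5/4
S_{-1} f = -x^3 - (1/4)x
E_{-1} S_{-1} f = -x^3 + 3x^2 - (13/4)x + 5/4
[S_{-1}, E_{-1}] f = -6x^2 - 5/2

the image equals g(x) = -6x^2 - 5/2


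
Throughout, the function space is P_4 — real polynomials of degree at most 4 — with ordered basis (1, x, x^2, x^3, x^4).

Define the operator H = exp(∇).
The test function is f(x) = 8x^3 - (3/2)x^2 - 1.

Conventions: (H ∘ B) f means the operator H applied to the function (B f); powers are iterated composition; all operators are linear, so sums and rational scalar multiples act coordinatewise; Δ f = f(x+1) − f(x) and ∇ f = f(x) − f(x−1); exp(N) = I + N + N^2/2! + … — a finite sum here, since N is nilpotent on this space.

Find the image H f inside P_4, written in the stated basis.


the image equals g(x) = 8x^3 + (45/2)x^2 - 3x - 9

order-1 term: 24x^2 - 27x + 19/2
order-2 term: 24x - 51/2
order-3 term: 8
the series for exp(∇) f terminates at order 3
exp(∇) f = 8x^3 + (45/2)x^2 - 3x - 9


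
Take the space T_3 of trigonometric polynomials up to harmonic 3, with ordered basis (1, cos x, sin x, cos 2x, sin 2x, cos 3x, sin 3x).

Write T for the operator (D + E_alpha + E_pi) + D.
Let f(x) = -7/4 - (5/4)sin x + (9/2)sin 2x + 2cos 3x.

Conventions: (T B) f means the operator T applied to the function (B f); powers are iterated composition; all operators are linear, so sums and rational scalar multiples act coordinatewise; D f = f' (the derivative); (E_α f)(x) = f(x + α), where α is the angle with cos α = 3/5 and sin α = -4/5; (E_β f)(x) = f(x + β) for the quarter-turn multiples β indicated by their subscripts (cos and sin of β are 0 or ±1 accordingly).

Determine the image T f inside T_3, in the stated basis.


D f = -(5/4)cos x + 9cos 2x - 6sin 3x
E_alpha f = -7/4 + cos x - (3/4)sin x - (108/25)cos 2x - (63/50)sin 2x - (234/125)cos 3x + (88/125)sin 3x
E_pi f = -7/4 + (5/4)sin x + (9/2)sin 2x - 2cos 3x
(D + E_alpha + E_pi) f = -7/2 - (1/4)cos x + (1/2)sin x + (117/25)cos 2x + (81/25)sin 2x - (484/125)cos 3x - (662/125)sin 3x
D f = -(5/4)cos x + 9cos 2x - 6sin 3x
((D + E_alpha + E_pi) + D) f = -7/2 - (3/2)cos x + (1/2)sin x + (342/25)cos 2x + (81/25)sin 2x - (484/125)cos 3x - (1412/125)sin 3x

g(x) = -7/2 - (3/2)cos x + (1/2)sin x + (342/25)cos 2x + (81/25)sin 2x - (484/125)cos 3x - (1412/125)sin 3x
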